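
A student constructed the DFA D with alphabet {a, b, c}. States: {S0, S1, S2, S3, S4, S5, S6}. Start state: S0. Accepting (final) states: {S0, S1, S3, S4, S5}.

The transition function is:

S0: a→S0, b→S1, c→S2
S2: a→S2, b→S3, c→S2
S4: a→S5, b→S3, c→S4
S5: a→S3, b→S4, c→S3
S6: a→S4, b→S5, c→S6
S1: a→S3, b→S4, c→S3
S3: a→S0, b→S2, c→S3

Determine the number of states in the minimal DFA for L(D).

Reachable states from the start: {S0,S1,S2,S3,S4,S5}. Unreachable: {S6} — drop them.
Start with accepting vs non-accepting: {S0,S1,S3,S4,S5} | {S2}.
Split {S0,S1,S3,S4,S5} by δ(·,b) → {S0,S1,S4,S5} and {S3}.
Split {S0,S1,S4,S5} by δ(·,a) → {S0,S4} and {S1,S5}.
Split {S0,S4} by δ(·,a) → {S0} and {S4}.
Stable partition: {S0} | {S2} | {S3} | {S1,S5} | {S4} — 5 equivalence classes.

5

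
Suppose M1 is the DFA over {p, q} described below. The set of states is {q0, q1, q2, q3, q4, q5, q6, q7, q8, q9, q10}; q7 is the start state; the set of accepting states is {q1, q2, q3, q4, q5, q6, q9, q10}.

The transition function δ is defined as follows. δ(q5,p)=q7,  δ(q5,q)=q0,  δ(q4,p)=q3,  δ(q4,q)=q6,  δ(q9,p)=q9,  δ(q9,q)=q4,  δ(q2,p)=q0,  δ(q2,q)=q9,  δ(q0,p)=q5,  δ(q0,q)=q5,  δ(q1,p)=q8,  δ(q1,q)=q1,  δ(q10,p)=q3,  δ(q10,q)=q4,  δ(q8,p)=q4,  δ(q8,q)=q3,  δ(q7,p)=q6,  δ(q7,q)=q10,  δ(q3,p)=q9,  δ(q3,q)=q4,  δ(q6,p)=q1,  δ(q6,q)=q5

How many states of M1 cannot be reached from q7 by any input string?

1

BFS from q7 reaches {q0, q1, q3, q4, q5, q6, q7, q8, q9, q10}; the 1 state(s) q2 are never visited.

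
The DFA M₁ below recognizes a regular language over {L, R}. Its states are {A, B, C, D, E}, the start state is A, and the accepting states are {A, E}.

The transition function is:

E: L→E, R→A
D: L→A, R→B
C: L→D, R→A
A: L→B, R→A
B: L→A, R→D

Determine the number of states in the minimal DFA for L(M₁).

2

States {C,E} cannot be reached from the start state, so discard them.
Initial partition by acceptance: {A} | {B,D}.
Stable partition: {A} | {B,D} — 2 equivalence classes.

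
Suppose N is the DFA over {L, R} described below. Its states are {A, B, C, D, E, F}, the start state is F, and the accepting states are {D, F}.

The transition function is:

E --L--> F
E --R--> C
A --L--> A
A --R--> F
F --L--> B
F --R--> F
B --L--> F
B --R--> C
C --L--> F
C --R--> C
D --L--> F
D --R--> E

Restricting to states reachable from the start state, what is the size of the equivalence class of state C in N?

Reachable states from the start: {B,C,F}. Unreachable: {A,D,E} — drop them.
Initial partition by acceptance: {F} | {B,C}.
The partition is now stable with 2 blocks: {F} | {B,C}.
The equivalence class containing C is {B,C}, of size 2.

2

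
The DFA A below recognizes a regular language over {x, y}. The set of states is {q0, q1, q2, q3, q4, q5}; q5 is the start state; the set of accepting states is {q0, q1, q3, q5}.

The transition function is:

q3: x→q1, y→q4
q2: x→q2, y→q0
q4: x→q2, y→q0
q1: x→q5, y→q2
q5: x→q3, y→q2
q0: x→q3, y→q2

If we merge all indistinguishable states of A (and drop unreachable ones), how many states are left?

Start with accepting vs non-accepting: {q0,q1,q3,q5} | {q2,q4}.
Stable partition: {q0,q1,q3,q5} | {q2,q4} — 2 equivalence classes.

2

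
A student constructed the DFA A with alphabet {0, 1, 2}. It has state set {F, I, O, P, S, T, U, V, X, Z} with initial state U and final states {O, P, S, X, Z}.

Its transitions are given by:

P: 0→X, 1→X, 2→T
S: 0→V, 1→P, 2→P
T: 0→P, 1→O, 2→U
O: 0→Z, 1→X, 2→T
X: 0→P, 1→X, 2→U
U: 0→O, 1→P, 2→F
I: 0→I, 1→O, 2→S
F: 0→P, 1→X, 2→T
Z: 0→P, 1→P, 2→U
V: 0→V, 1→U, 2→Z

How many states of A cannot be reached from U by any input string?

3

BFS from U reaches {F, O, P, T, U, X, Z}; the 3 state(s) I, S, V are never visited.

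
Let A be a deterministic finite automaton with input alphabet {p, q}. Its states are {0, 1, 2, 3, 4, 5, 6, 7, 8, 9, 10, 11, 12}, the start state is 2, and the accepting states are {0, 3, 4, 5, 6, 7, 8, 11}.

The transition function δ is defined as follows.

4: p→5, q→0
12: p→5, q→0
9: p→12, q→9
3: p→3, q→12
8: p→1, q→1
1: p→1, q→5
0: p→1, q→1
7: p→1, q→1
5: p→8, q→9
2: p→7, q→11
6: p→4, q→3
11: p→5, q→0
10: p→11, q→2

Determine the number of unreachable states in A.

Starting at 2 and following transitions, the reachable set is {0, 1, 2, 5, 7, 8, 9, 11, 12}. That leaves 3, 4, 6, 10 unreachable — 4 in total.

4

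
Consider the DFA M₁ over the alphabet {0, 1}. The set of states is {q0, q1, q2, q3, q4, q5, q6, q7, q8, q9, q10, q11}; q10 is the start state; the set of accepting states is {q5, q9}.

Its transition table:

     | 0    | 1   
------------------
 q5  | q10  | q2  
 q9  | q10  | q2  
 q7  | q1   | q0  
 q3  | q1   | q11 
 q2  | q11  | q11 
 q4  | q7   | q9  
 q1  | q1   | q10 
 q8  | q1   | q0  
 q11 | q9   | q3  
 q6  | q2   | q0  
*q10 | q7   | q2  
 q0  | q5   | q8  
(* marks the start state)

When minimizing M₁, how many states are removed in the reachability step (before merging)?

BFS from q10 reaches {q0, q1, q2, q3, q5, q7, q8, q9, q10, q11}; the 2 state(s) q4, q6 are never visited.

2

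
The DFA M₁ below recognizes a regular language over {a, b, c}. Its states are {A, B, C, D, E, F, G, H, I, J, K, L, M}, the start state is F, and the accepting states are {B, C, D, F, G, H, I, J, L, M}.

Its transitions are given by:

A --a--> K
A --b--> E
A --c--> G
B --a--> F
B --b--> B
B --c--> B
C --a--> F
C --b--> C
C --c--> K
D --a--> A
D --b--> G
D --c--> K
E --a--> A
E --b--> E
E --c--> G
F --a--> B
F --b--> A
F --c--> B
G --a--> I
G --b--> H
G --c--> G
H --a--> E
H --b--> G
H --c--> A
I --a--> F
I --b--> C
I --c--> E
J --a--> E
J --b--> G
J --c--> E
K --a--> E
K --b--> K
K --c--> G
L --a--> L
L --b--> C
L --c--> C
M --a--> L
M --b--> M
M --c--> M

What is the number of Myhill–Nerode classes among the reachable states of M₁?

6

Reachable states from the start: {A,B,C,E,F,G,H,I,K}. Unreachable: {D,J,L,M} — drop them.
P0 = {B,C,F,G,H,I} | {A,E,K}.
On input a, block {B,C,F,G,H,I} splits into {B,C,F,G,I} and {H}.
On input b, block {B,C,F,G,I} splits into {B,C,I} and {F} and {G}.
On input c, block {B,C,I} splits into {C,I} and {B}.
No further refinement is possible. Final partition (6 blocks): {C,I} | {A,E,K} | {H} | {F} | {G} | {B}.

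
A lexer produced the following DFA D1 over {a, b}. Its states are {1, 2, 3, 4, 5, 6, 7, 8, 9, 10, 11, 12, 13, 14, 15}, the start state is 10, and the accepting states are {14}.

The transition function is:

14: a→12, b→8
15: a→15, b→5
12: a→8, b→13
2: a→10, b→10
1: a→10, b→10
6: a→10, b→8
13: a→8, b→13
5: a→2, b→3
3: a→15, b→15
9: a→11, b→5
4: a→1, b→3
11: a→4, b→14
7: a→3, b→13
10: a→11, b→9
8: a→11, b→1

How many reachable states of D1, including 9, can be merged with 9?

States {6,7} cannot be reached from the start state, so discard them.
Start with accepting vs non-accepting: {14} | {1,2,3,4,5,8,9,10,11,12,13,15}.
Refine {1,2,3,4,5,8,9,10,11,12,13,15} on symbol b: members go to different blocks, giving {1,2,3,4,5,8,9,10,12,13,15} and {11}.
Split {1,2,3,4,5,8,9,10,12,13,15} by δ(·,a) → {1,2,3,4,5,12,13,15} and {8,9,10}.
Split {1,2,3,4,5,12,13,15} by δ(·,a) → {1,2,12,13} and {3,4,5,15}.
On input b, block {1,2,12,13} splits into {1,2} and {12,13}.
Split {8,9,10} by δ(·,b) → {8} and {9} and {10}.
On input a, block {3,4,5,15} splits into {3,15} and {4,5}.
Split {3,15} by δ(·,b) → {3} and {15}.
No further refinement is possible. Final partition (10 blocks): {14} | {1,2} | {11} | {8} | {3} | {12,13} | {9} | {10} | {4,5} | {15}.
The equivalence class containing 9 is {9}, of size 1.

1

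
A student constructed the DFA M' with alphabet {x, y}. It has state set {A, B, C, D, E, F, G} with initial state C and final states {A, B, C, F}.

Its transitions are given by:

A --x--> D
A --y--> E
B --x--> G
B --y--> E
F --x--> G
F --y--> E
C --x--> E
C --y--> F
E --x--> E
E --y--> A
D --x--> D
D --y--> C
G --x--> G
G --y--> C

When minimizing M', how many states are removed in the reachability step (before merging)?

1

BFS from C reaches {A, C, D, E, F, G}; the 1 state(s) B are never visited.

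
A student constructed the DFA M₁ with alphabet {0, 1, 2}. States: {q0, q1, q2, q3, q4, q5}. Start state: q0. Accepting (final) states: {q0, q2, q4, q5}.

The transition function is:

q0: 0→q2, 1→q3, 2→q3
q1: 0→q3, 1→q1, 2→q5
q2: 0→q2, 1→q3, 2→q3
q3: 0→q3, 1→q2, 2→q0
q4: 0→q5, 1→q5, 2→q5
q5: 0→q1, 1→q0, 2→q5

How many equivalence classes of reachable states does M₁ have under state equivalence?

2

Reachable states from the start: {q0,q2,q3}. Unreachable: {q1,q4,q5} — drop them.
Start with accepting vs non-accepting: {q0,q2} | {q3}.
Stable partition: {q0,q2} | {q3} — 2 equivalence classes.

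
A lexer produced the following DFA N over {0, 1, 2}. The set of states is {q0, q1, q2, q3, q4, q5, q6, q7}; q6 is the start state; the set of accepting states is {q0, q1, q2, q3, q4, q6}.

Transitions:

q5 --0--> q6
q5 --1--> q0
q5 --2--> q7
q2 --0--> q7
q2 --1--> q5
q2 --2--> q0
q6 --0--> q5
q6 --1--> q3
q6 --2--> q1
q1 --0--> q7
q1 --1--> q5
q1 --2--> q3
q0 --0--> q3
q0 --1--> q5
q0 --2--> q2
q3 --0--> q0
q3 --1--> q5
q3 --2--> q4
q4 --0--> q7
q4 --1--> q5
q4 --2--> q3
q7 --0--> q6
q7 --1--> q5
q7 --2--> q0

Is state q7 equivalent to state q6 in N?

Every state is reachable, so we keep all 8.
P0 = {q0,q1,q2,q3,q4,q6} | {q5,q7}.
On input 0, block {q0,q1,q2,q3,q4,q6} splits into {q1,q2,q4,q6} and {q0,q3}.
On input 1, block {q1,q2,q4,q6} splits into {q1,q2,q4} and {q6}.
Split {q5,q7} by δ(·,1) → {q5} and {q7}.
Stable partition: {q1,q2,q4} | {q5} | {q0,q3} | {q6} | {q7} — 5 equivalence classes.
q7 and q6 end up in different blocks, so they are distinguishable. For instance, the string 'ε' is accepted from only q6.

No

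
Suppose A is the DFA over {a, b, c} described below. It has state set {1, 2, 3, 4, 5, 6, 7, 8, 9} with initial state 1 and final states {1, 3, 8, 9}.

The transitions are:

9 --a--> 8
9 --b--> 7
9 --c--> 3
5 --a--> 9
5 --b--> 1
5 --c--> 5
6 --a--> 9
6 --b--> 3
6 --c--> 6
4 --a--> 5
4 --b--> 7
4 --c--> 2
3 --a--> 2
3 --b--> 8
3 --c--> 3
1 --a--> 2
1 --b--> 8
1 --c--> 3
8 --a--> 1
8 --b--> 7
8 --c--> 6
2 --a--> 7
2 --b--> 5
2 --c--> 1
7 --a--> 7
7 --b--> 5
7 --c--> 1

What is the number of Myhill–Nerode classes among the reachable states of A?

States {4} cannot be reached from the start state, so discard them.
P0 = {1,3,8,9} | {2,5,6,7}.
Refine {1,3,8,9} on symbol a: members go to different blocks, giving {1,3} and {8,9}.
On input a, block {2,5,6,7} splits into {2,7} and {5,6}.
Refine {8,9} on symbol a: members go to different blocks, giving {8} and {9}.
The partition is now stable with 5 blocks: {1,3} | {2,7} | {8} | {5,6} | {9}.

5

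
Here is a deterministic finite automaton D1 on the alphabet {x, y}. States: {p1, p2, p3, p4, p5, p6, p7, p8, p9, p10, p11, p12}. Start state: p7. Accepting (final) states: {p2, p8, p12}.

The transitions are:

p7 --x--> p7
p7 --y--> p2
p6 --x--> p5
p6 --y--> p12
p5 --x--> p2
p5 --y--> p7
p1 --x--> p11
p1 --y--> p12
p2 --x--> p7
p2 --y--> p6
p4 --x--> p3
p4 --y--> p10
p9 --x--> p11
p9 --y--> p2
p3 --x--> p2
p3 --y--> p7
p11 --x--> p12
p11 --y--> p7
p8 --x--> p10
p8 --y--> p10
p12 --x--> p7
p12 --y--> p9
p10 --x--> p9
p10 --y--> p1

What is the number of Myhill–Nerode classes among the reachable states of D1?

4

Reachable states from the start: {p2,p5,p6,p7,p9,p11,p12}. Unreachable: {p1,p3,p4,p8,p10} — drop them.
Initial partition by acceptance: {p2,p12} | {p5,p6,p7,p9,p11}.
Split {p5,p6,p7,p9,p11} by δ(·,x) → {p6,p7,p9} and {p5,p11}.
On input x, block {p6,p7,p9} splits into {p6,p9} and {p7}.
No further refinement is possible. Final partition (4 blocks): {p2,p12} | {p6,p9} | {p5,p11} | {p7}.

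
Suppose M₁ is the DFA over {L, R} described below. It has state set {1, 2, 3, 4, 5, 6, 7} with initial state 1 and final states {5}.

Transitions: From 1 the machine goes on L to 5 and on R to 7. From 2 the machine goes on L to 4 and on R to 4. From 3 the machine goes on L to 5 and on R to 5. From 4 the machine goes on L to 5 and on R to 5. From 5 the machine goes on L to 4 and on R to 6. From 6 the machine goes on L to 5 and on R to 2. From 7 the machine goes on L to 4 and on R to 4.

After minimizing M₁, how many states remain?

First remove the unreachable states {3}; 6 states remain.
Start with accepting vs non-accepting: {5} | {1,2,4,6,7}.
Refine {1,2,4,6,7} on symbol L: members go to different blocks, giving {1,4,6} and {2,7}.
Split {1,4,6} by δ(·,R) → {1,6} and {4}.
No further refinement is possible. Final partition (4 blocks): {5} | {1,6} | {2,7} | {4}.

4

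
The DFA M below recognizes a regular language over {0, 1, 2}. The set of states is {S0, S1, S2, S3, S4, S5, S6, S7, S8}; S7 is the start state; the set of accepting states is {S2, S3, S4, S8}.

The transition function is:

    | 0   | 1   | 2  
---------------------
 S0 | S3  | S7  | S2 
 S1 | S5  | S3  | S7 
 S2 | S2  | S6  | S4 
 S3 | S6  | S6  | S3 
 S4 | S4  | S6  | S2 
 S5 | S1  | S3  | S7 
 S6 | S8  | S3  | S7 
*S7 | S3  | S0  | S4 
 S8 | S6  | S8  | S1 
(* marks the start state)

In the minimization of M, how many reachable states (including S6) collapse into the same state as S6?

P0 = {S2,S3,S4,S8} | {S0,S1,S5,S6,S7}.
Refine {S2,S3,S4,S8} on symbol 0: members go to different blocks, giving {S2,S4} and {S3,S8}.
Split {S0,S1,S5,S6,S7} by δ(·,0) → {S0,S6,S7} and {S1,S5}.
On input 1, block {S0,S6,S7} splits into {S0,S7} and {S6}.
Refine {S3,S8} on symbol 1: members go to different blocks, giving {S3} and {S8}.
The partition is now stable with 6 blocks: {S2,S4} | {S0,S7} | {S3} | {S1,S5} | {S6} | {S8}.
State S6 belongs to the block {S6}, which has 1 states.

1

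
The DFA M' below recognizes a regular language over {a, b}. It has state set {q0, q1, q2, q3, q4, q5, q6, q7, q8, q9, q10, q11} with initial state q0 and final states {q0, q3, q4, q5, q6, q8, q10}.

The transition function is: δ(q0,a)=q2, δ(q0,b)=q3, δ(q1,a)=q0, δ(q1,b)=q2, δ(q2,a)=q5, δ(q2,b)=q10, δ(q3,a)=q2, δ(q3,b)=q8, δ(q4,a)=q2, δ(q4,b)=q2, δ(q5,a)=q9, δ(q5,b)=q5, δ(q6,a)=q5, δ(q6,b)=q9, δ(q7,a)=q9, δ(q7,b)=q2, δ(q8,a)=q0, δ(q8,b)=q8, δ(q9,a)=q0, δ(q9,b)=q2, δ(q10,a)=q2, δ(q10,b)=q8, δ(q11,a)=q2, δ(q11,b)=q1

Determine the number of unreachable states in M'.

5

Starting at q0 and following transitions, the reachable set is {q0, q2, q3, q5, q8, q9, q10}. That leaves q1, q4, q6, q7, q11 unreachable — 5 in total.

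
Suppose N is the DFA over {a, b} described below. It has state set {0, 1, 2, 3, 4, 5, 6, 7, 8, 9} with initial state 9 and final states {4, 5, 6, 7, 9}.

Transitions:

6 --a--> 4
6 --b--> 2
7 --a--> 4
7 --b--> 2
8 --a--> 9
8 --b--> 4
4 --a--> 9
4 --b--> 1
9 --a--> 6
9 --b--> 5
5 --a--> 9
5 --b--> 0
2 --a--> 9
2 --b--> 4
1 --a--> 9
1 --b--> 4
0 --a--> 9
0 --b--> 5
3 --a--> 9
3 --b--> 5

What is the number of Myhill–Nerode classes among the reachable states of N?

Reachable states from the start: {0,1,2,4,5,6,9}. Unreachable: {3,7,8} — drop them.
Initial partition by acceptance: {4,5,6,9} | {0,1,2}.
Refine {4,5,6,9} on symbol b: members go to different blocks, giving {4,5,6} and {9}.
On input a, block {4,5,6} splits into {4,5} and {6}.
Stable partition: {4,5} | {0,1,2} | {9} | {6} — 4 equivalence classes.

4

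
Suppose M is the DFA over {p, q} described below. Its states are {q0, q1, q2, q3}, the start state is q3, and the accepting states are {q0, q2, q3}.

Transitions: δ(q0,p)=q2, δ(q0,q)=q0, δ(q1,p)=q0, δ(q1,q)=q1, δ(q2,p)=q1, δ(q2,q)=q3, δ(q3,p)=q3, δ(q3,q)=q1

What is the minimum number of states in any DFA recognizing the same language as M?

4

Every state is reachable, so we keep all 4.
P0 = {q0,q2,q3} | {q1}.
On input p, block {q0,q2,q3} splits into {q0,q3} and {q2}.
Split {q0,q3} by δ(·,p) → {q0} and {q3}.
Stable partition: {q0} | {q1} | {q2} | {q3} — 4 equivalence classes.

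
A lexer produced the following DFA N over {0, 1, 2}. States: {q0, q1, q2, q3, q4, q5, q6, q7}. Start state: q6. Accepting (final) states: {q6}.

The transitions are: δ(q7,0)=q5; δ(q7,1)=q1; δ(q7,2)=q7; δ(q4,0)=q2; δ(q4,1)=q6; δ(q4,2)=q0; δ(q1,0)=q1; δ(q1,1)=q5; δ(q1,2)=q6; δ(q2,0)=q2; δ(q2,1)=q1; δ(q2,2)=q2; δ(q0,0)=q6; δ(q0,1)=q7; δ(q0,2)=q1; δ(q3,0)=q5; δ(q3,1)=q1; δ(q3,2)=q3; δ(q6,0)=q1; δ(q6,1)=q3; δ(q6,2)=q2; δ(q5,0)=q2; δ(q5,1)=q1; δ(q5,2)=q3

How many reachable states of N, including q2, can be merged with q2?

First remove the unreachable states {q0,q4,q7}; 5 states remain.
P0 = {q6} | {q1,q2,q3,q5}.
On input 2, block {q1,q2,q3,q5} splits into {q2,q3,q5} and {q1}.
No further refinement is possible. Final partition (3 blocks): {q6} | {q2,q3,q5} | {q1}.
State q2 belongs to the block {q2,q3,q5}, which has 3 states.

3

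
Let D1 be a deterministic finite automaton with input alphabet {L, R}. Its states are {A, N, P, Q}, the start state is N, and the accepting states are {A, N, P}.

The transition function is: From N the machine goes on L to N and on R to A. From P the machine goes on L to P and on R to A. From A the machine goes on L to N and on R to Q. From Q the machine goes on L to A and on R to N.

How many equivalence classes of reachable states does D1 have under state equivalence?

Reachable states from the start: {A,N,Q}. Unreachable: {P} — drop them.
Initial partition by acceptance: {A,N} | {Q}.
Split {A,N} by δ(·,R) → {A} and {N}.
No further refinement is possible. Final partition (3 blocks): {A} | {Q} | {N}.

3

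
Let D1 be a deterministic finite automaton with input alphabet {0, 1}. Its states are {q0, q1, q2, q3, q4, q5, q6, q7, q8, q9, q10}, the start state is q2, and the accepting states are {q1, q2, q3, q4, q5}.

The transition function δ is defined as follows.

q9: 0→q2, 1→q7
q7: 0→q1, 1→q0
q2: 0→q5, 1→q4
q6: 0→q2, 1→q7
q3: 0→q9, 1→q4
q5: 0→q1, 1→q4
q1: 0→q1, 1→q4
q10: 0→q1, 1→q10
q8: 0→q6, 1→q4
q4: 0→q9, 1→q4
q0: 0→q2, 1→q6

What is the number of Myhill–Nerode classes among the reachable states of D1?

3

States {q3,q8,q10} cannot be reached from the start state, so discard them.
Initial partition by acceptance: {q1,q2,q4,q5} | {q0,q6,q7,q9}.
On input 0, block {q1,q2,q4,q5} splits into {q1,q2,q5} and {q4}.
The partition is now stable with 3 blocks: {q1,q2,q5} | {q0,q6,q7,q9} | {q4}.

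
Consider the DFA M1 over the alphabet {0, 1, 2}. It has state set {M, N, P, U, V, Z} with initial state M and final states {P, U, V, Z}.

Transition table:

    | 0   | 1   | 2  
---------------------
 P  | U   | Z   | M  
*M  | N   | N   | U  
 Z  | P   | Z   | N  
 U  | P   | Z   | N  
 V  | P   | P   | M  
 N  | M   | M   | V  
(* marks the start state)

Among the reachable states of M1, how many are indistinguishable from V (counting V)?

Initial partition by acceptance: {P,U,V,Z} | {M,N}.
The partition is now stable with 2 blocks: {P,U,V,Z} | {M,N}.
State V belongs to the block {P,U,V,Z}, which has 4 states.

4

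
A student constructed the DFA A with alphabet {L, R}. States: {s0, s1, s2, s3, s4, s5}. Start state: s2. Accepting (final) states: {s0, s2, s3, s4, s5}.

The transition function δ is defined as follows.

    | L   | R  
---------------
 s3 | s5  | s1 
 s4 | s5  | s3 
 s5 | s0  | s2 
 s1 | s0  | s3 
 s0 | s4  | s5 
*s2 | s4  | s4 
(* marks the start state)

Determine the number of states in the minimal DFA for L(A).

Start with accepting vs non-accepting: {s0,s2,s3,s4,s5} | {s1}.
On input R, block {s0,s2,s3,s4,s5} splits into {s0,s2,s4,s5} and {s3}.
On input R, block {s0,s2,s4,s5} splits into {s0,s2,s5} and {s4}.
On input L, block {s0,s2,s5} splits into {s0,s2} and {s5}.
Refine {s0,s2} on symbol R: members go to different blocks, giving {s0} and {s2}.
The partition is now stable with 6 blocks: {s0} | {s1} | {s3} | {s4} | {s5} | {s2}.

6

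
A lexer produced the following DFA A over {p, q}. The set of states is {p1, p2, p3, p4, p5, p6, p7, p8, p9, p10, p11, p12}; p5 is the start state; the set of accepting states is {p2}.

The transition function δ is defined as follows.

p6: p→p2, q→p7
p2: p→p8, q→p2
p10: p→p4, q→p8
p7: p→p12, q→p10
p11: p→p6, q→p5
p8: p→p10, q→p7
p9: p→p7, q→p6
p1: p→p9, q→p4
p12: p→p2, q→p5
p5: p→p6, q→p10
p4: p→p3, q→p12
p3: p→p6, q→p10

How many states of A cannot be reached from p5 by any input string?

BFS from p5 reaches {p2, p3, p4, p5, p6, p7, p8, p10, p12}; the 3 state(s) p1, p9, p11 are never visited.

3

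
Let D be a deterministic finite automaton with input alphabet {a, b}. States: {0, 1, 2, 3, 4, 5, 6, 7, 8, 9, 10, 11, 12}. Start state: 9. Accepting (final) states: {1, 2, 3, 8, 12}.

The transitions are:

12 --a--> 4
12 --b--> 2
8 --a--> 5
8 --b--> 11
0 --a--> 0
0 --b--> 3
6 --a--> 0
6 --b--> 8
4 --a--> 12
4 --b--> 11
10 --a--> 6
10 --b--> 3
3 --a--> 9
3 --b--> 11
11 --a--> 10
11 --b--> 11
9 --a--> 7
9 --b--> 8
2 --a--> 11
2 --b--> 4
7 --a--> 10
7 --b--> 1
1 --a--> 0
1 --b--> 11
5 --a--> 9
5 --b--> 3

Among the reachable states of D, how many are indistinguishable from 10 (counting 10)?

States {2,4,12} cannot be reached from the start state, so discard them.
Start with accepting vs non-accepting: {1,3,8} | {0,5,6,7,9,10,11}.
On input b, block {0,5,6,7,9,10,11} splits into {0,5,6,7,9,10} and {11}.
Stable partition: {1,3,8} | {0,5,6,7,9,10} | {11} — 3 equivalence classes.
State 10 belongs to the block {0,5,6,7,9,10}, which has 6 states.

6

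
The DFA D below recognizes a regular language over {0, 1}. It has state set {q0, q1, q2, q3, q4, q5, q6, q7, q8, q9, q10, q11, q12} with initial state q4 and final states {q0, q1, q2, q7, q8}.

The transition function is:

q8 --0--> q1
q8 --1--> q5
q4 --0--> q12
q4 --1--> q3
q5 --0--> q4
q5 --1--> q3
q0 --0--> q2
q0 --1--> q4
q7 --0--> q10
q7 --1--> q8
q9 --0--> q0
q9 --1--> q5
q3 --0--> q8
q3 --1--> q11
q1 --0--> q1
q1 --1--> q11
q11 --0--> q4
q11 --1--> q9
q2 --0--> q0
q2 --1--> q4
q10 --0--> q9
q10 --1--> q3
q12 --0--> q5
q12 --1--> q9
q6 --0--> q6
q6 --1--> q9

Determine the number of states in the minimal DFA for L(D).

First remove the unreachable states {q6,q7,q10}; 10 states remain.
Start with accepting vs non-accepting: {q0,q1,q2,q8} | {q3,q4,q5,q9,q11,q12}.
Split {q3,q4,q5,q9,q11,q12} by δ(·,0) → {q4,q5,q11,q12} and {q3,q9}.
Stable partition: {q0,q1,q2,q8} | {q4,q5,q11,q12} | {q3,q9} — 3 equivalence classes.

3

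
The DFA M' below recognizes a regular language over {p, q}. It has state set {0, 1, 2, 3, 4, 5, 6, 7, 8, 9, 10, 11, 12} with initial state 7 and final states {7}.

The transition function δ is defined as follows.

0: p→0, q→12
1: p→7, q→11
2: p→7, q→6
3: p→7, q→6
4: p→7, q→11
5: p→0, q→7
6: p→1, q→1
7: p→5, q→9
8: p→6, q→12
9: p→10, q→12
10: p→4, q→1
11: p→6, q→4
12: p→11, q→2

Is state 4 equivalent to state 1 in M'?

First remove the unreachable states {3,8}; 11 states remain.
Initial partition by acceptance: {7} | {0,1,2,4,5,6,9,10,11,12}.
Refine {0,1,2,4,5,6,9,10,11,12} on symbol p: members go to different blocks, giving {0,5,6,9,10,11,12} and {1,2,4}.
On input p, block {0,5,6,9,10,11,12} splits into {0,5,9,11,12} and {6,10}.
Split {0,5,9,11,12} by δ(·,p) → {0,5,12} and {9,11}.
Split {0,5,12} by δ(·,p) → {0,5} and {12}.
On input q, block {0,5} splits into {0} and {5}.
Refine {1,2,4} on symbol q: members go to different blocks, giving {1,4} and {2}.
Refine {9,11} on symbol q: members go to different blocks, giving {9} and {11}.
No further refinement is possible. Final partition (9 blocks): {7} | {0} | {1,4} | {6,10} | {9} | {12} | {5} | {2} | {11}.
4 and 1 lie in the same block of the stable partition, so they are equivalent — no string distinguishes them.

Yes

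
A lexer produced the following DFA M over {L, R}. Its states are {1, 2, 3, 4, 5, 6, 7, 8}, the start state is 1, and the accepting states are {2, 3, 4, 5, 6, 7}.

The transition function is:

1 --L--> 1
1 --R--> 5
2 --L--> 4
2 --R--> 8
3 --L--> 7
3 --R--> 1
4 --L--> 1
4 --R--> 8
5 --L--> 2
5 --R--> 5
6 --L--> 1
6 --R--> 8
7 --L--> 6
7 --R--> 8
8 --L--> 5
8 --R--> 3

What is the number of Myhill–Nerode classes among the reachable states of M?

Initial partition by acceptance: {2,3,4,5,6,7} | {1,8}.
Refine {2,3,4,5,6,7} on symbol L: members go to different blocks, giving {2,3,5,7} and {4,6}.
On input L, block {2,3,5,7} splits into {2,7} and {3,5}.
Refine {1,8} on symbol L: members go to different blocks, giving {1} and {8}.
Refine {3,5} on symbol R: members go to different blocks, giving {3} and {5}.
Stable partition: {2,7} | {1} | {4,6} | {3} | {8} | {5} — 6 equivalence classes.

6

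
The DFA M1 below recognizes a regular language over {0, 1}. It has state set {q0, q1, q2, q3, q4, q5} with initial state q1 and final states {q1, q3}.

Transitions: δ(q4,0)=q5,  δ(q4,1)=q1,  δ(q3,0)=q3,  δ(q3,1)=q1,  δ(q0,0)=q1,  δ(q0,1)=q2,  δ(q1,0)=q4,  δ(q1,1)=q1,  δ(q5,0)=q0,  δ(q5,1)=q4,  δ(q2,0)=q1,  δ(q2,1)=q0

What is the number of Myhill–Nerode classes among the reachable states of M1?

Reachable states from the start: {q0,q1,q2,q4,q5}. Unreachable: {q3} — drop them.
Initial partition by acceptance: {q1} | {q0,q2,q4,q5}.
Refine {q0,q2,q4,q5} on symbol 0: members go to different blocks, giving {q0,q2} and {q4,q5}.
Refine {q4,q5} on symbol 0: members go to different blocks, giving {q4} and {q5}.
The partition is now stable with 4 blocks: {q1} | {q0,q2} | {q4} | {q5}.

4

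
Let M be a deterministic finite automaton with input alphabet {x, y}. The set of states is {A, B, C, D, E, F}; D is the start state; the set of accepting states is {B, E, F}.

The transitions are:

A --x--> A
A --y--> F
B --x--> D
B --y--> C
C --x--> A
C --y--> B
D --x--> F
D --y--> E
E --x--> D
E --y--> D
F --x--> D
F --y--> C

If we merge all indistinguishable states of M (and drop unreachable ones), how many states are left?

Every state is reachable, so we keep all 6.
Initial partition by acceptance: {B,E,F} | {A,C,D}.
On input x, block {A,C,D} splits into {A,C} and {D}.
Split {B,E,F} by δ(·,y) → {B,F} and {E}.
The partition is now stable with 4 blocks: {B,F} | {A,C} | {D} | {E}.

4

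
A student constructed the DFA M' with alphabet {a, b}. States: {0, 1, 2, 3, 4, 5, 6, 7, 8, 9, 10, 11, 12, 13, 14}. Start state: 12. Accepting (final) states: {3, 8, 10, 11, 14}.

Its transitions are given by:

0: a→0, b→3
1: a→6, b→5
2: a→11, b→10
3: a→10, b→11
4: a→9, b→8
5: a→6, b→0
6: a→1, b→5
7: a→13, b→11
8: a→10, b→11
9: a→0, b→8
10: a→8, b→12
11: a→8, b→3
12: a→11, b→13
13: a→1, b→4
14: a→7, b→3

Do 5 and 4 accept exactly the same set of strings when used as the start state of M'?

States {2,7,14} cannot be reached from the start state, so discard them.
Start with accepting vs non-accepting: {3,8,10,11} | {0,1,4,5,6,9,12,13}.
Split {3,8,10,11} by δ(·,b) → {3,8,11} and {10}.
Split {3,8,11} by δ(·,a) → {3,8} and {11}.
Split {0,1,4,5,6,9,12,13} by δ(·,a) → {0,1,4,5,6,9,13} and {12}.
On input b, block {0,1,4,5,6,9,13} splits into {1,5,6,13} and {0,4,9}.
Split {1,5,6,13} by δ(·,b) → {1,6} and {5,13}.
The partition is now stable with 7 blocks: {3,8} | {1,6} | {10} | {11} | {12} | {0,4,9} | {5,13}.
5 and 4 end up in different blocks, so they are distinguishable. For instance, the string 'b' is accepted from only 4.

No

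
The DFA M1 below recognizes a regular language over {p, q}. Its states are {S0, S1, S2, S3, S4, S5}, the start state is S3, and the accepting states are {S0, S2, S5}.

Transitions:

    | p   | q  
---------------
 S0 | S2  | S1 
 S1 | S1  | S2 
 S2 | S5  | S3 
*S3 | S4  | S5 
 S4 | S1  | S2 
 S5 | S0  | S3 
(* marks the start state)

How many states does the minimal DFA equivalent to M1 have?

2

All states are reachable from the start state.
Start with accepting vs non-accepting: {S0,S2,S5} | {S1,S3,S4}.
No further refinement is possible. Final partition (2 blocks): {S0,S2,S5} | {S1,S3,S4}.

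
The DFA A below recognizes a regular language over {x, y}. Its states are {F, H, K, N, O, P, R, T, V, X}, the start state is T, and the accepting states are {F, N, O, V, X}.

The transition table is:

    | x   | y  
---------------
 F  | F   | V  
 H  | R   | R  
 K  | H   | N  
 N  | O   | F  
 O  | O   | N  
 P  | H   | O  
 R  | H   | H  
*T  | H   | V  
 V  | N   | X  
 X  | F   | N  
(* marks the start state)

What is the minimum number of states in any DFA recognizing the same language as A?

3

Reachable states from the start: {F,H,N,O,R,T,V,X}. Unreachable: {K,P} — drop them.
Initial partition by acceptance: {F,N,O,V,X} | {H,R,T}.
Refine {H,R,T} on symbol y: members go to different blocks, giving {H,R} and {T}.
The partition is now stable with 3 blocks: {F,N,O,V,X} | {H,R} | {T}.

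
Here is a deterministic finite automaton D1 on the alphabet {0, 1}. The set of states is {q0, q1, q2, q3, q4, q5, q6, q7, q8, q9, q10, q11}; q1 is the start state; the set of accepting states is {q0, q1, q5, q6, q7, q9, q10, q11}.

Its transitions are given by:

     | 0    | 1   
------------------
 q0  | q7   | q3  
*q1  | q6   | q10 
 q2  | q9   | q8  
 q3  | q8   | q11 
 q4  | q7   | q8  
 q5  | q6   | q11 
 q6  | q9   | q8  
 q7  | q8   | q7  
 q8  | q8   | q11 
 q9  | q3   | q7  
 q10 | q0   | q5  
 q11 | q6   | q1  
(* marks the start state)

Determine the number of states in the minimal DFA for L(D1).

Reachable states from the start: {q0,q1,q3,q5,q6,q7,q8,q9,q10,q11}. Unreachable: {q2,q4} — drop them.
Initial partition by acceptance: {q0,q1,q5,q6,q7,q9,q10,q11} | {q3,q8}.
On input 0, block {q0,q1,q5,q6,q7,q9,q10,q11} splits into {q0,q1,q5,q6,q10,q11} and {q7,q9}.
Refine {q0,q1,q5,q6,q10,q11} on symbol 0: members go to different blocks, giving {q1,q5,q10,q11} and {q0,q6}.
The partition is now stable with 4 blocks: {q1,q5,q10,q11} | {q3,q8} | {q7,q9} | {q0,q6}.

4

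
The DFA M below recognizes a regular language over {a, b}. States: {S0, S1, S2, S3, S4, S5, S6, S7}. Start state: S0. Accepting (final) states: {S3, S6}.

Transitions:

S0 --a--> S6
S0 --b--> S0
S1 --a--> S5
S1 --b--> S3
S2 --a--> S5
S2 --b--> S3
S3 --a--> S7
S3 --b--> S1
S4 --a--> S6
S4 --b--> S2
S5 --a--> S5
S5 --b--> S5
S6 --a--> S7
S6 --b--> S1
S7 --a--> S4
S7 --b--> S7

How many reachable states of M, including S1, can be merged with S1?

2

Every state is reachable, so we keep all 8.
Start with accepting vs non-accepting: {S3,S6} | {S0,S1,S2,S4,S5,S7}.
Split {S0,S1,S2,S4,S5,S7} by δ(·,a) → {S1,S2,S5,S7} and {S0,S4}.
Split {S1,S2,S5,S7} by δ(·,a) → {S1,S2,S5} and {S7}.
On input b, block {S1,S2,S5} splits into {S1,S2} and {S5}.
Split {S0,S4} by δ(·,b) → {S0} and {S4}.
No further refinement is possible. Final partition (6 blocks): {S3,S6} | {S1,S2} | {S0} | {S7} | {S5} | {S4}.
State S1 belongs to the block {S1,S2}, which has 2 states.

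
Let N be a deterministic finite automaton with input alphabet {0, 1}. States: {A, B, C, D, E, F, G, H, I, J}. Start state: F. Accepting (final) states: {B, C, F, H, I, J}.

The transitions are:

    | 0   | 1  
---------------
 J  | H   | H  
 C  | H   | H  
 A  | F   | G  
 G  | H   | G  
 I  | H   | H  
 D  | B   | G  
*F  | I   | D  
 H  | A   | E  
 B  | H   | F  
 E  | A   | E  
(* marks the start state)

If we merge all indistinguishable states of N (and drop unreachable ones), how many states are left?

8

First remove the unreachable states {C,J}; 8 states remain.
Start with accepting vs non-accepting: {B,F,H,I} | {A,D,E,G}.
On input 0, block {B,F,H,I} splits into {B,F,I} and {H}.
On input 0, block {B,F,I} splits into {B,I} and {F}.
Refine {B,I} on symbol 1: members go to different blocks, giving {B} and {I}.
On input 0, block {A,D,E,G} splits into {A} and {D} and {E} and {G}.
The partition is now stable with 8 blocks: {B} | {A} | {H} | {F} | {I} | {D} | {E} | {G}.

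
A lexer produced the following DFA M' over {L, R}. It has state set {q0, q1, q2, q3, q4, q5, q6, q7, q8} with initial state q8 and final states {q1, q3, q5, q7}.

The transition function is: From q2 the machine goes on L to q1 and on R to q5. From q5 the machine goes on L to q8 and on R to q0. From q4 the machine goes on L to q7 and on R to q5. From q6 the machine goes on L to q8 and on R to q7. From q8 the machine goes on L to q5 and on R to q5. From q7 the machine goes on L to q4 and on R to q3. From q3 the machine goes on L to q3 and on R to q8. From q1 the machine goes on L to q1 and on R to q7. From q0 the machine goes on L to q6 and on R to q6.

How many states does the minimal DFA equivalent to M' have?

7

First remove the unreachable states {q1,q2}; 7 states remain.
Start with accepting vs non-accepting: {q3,q5,q7} | {q0,q4,q6,q8}.
Refine {q3,q5,q7} on symbol L: members go to different blocks, giving {q5,q7} and {q3}.
Refine {q5,q7} on symbol R: members go to different blocks, giving {q5} and {q7}.
Refine {q0,q4,q6,q8} on symbol L: members go to different blocks, giving {q0,q6} and {q4} and {q8}.
On input L, block {q0,q6} splits into {q0} and {q6}.
No further refinement is possible. Final partition (7 blocks): {q5} | {q0} | {q3} | {q7} | {q4} | {q8} | {q6}.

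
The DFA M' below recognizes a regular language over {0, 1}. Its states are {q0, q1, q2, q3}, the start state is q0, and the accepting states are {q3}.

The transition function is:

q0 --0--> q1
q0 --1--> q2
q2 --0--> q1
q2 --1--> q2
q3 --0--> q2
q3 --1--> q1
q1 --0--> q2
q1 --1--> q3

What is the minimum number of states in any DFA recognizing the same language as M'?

All states are reachable from the start state.
Start with accepting vs non-accepting: {q3} | {q0,q1,q2}.
On input 1, block {q0,q1,q2} splits into {q0,q2} and {q1}.
The partition is now stable with 3 blocks: {q3} | {q0,q2} | {q1}.

3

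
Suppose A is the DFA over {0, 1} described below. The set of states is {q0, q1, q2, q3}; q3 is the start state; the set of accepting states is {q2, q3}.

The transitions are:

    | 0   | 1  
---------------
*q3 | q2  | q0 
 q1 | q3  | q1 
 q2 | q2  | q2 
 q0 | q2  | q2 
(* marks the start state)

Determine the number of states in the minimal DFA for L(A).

States {q1} cannot be reached from the start state, so discard them.
Initial partition by acceptance: {q2,q3} | {q0}.
On input 1, block {q2,q3} splits into {q2} and {q3}.
Stable partition: {q2} | {q0} | {q3} — 3 equivalence classes.

3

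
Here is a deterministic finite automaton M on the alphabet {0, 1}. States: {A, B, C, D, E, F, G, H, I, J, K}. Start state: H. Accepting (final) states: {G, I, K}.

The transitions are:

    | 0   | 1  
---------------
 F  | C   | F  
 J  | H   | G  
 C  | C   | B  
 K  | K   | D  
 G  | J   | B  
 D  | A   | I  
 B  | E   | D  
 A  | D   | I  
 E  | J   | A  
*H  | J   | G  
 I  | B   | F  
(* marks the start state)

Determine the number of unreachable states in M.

No path from H leads to K; the other 10 states are all reachable.

1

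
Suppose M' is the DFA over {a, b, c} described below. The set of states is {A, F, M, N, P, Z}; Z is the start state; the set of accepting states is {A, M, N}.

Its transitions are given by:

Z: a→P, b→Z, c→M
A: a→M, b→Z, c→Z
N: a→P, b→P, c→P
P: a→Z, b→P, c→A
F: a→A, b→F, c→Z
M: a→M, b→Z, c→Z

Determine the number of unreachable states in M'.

Starting at Z and following transitions, the reachable set is {A, M, P, Z}. That leaves F, N unreachable — 2 in total.

2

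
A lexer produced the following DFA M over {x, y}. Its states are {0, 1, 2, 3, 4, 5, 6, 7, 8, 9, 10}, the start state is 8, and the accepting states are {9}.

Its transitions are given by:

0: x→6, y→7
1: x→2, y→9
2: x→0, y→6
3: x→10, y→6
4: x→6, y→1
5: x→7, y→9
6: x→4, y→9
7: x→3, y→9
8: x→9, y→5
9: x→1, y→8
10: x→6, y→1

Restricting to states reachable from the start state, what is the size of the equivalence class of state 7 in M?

2

P0 = {9} | {0,1,2,3,4,5,6,7,8,10}.
On input x, block {0,1,2,3,4,5,6,7,8,10} splits into {0,1,2,3,4,5,6,7,10} and {8}.
Refine {0,1,2,3,4,5,6,7,10} on symbol y: members go to different blocks, giving {0,2,3,4,10} and {1,5,6,7}.
Split {0,2,3,4,10} by δ(·,x) → {0,4,10} and {2,3}.
Refine {1,5,6,7} on symbol x: members go to different blocks, giving {1,7} and {5} and {6}.
No further refinement is possible. Final partition (7 blocks): {9} | {0,4,10} | {8} | {1,7} | {2,3} | {5} | {6}.
The equivalence class containing 7 is {1,7}, of size 2.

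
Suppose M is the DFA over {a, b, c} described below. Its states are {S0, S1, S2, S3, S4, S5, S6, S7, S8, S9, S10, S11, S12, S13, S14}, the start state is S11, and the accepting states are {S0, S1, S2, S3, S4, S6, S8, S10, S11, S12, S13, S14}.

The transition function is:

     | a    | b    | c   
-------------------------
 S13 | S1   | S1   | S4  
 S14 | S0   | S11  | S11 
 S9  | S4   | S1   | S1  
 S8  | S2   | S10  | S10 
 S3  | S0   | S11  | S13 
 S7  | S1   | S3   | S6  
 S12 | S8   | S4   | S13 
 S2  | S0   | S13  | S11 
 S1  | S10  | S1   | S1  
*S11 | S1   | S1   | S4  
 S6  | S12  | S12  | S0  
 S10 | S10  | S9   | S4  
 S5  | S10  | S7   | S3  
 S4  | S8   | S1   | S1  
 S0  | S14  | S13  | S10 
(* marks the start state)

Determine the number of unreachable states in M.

5

No path from S11 leads to S3, S5, S6, S7, S12; the other 10 states are all reachable.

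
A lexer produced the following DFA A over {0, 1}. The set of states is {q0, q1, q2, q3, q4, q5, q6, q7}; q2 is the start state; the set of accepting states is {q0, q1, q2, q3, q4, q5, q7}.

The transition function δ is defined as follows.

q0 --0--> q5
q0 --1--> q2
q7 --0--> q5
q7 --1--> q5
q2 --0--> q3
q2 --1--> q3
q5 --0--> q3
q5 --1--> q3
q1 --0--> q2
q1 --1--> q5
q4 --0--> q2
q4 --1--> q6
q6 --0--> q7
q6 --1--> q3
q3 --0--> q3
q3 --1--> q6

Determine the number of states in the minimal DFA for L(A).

Reachable states from the start: {q2,q3,q5,q6,q7}. Unreachable: {q0,q1,q4} — drop them.
Initial partition by acceptance: {q2,q3,q5,q7} | {q6}.
Split {q2,q3,q5,q7} by δ(·,1) → {q2,q5,q7} and {q3}.
Split {q2,q5,q7} by δ(·,0) → {q2,q5} and {q7}.
The partition is now stable with 4 blocks: {q2,q5} | {q6} | {q3} | {q7}.

4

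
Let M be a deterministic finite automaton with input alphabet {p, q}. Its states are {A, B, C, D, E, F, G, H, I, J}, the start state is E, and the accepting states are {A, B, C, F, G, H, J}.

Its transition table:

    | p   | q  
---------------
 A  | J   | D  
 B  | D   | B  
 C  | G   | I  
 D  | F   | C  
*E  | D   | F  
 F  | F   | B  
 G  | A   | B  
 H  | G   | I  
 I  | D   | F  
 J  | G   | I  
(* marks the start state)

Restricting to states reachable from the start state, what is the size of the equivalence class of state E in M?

States {H} cannot be reached from the start state, so discard them.
P0 = {A,B,C,F,G,J} | {D,E,I}.
On input p, block {A,B,C,F,G,J} splits into {A,C,F,G,J} and {B}.
Split {A,C,F,G,J} by δ(·,q) → {A,C,J} and {F,G}.
Split {A,C,J} by δ(·,p) → {C,J} and {A}.
On input p, block {D,E,I} splits into {E,I} and {D}.
Refine {F,G} on symbol p: members go to different blocks, giving {F} and {G}.
No further refinement is possible. Final partition (7 blocks): {C,J} | {E,I} | {B} | {F} | {A} | {D} | {G}.
The equivalence class containing E is {E,I}, of size 2.

2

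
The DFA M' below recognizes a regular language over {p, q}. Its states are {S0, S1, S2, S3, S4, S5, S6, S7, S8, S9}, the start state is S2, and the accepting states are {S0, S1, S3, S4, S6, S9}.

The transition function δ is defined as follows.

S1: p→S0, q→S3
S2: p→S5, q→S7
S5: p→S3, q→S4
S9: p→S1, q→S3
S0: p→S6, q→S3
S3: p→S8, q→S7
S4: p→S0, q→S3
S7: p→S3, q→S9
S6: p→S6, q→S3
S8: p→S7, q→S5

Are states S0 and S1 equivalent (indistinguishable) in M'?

Yes

Every state is reachable, so we keep all 10.
P0 = {S0,S1,S3,S4,S6,S9} | {S2,S5,S7,S8}.
On input p, block {S0,S1,S3,S4,S6,S9} splits into {S0,S1,S4,S6,S9} and {S3}.
Split {S2,S5,S7,S8} by δ(·,p) → {S2,S8} and {S5,S7}.
The partition is now stable with 4 blocks: {S0,S1,S4,S6,S9} | {S2,S8} | {S3} | {S5,S7}.
S0 and S1 lie in the same block of the stable partition, so they are equivalent — no string distinguishes them.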